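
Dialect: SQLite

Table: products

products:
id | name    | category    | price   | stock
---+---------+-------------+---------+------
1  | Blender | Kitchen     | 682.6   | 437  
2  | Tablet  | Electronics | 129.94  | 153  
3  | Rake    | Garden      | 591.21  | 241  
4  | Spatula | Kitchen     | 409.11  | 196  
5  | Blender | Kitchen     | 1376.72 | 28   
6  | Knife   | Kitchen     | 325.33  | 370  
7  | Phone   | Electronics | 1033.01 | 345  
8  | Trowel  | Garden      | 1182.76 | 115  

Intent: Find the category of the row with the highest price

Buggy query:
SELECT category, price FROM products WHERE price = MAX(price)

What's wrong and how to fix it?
Bug: MAX(price) is an aggregate and cannot be used directly in WHERE

Fix: Use a subquery: WHERE price = (SELECT MAX(price) FROM products)

Corrected query:
SELECT category, price FROM products WHERE price = (SELECT MAX(price) FROM products)

Result:
category | price  
---------+--------
Kitchen  | 1376.72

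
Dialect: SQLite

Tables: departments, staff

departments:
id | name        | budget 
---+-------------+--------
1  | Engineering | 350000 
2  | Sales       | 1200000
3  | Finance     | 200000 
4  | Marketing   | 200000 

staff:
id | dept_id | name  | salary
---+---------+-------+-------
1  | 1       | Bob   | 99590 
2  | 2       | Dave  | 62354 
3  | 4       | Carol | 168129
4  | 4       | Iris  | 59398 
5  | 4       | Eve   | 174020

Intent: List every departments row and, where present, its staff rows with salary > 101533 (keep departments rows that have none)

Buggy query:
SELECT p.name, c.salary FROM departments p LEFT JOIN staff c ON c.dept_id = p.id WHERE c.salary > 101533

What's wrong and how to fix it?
Bug: Filtering c.salary in WHERE discards the NULL rows produced by LEFT JOIN, turning it into an inner join

Fix: Put 'c.salary > 101533' in the JOIN's ON clause instead of WHERE

Corrected query:
SELECT p.name, c.salary FROM departments p LEFT JOIN staff c ON c.dept_id = p.id AND c.salary > 101533

Result:
name        | salary
------------+-------
Engineering | NULL  
Sales       | NULL  
Finance     | NULL  
Marketing   | 168129
Marketing   | 174020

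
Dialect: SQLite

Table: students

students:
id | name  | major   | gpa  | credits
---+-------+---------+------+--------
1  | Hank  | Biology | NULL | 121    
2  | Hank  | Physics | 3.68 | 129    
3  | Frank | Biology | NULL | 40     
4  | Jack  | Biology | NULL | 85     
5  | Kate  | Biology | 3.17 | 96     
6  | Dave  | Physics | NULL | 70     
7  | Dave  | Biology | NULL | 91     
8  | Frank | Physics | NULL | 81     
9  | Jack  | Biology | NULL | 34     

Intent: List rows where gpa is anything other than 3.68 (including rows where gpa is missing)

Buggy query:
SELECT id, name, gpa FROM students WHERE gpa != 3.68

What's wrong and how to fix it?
Bug: 'gpa != 3.68' is unknown when gpa is NULL, so NULL rows are silently excluded

Fix: Add an explicit OR gpa IS NULL to include the missing-value rows

Corrected query:
SELECT id, name, gpa FROM students WHERE gpa != 3.68 OR gpa IS NULL

Result:
id | name  | gpa 
---+-------+-----
1  | Hank  | NULL
3  | Frank | NULL
4  | Jack  | NULL
5  | Kate  | 3.17
6  | Dave  | NULL
7  | Dave  | NULL
8  | Frank | NULL
9  | Jack  | NULL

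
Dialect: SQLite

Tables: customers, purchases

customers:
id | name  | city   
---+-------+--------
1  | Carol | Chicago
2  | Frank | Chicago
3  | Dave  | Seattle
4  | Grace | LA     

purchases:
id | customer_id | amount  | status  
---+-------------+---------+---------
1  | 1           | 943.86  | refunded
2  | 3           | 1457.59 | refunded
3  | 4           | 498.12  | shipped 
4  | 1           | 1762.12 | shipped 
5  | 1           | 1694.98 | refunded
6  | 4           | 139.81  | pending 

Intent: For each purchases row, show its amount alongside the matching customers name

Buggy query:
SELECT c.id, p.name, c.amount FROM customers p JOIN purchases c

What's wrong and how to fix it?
Bug: Missing join condition: each purchases row is matched to all customers rows instead of just its own

Fix: Specify the join condition linking the foreign key to the parent id

Corrected query:
SELECT c.id, p.name, c.amount FROM customers p JOIN purchases c ON c.customer_id = p.id

Result:
id | name  | amount 
---+-------+--------
1  | Carol | 943.86 
2  | Dave  | 1457.59
3  | Grace | 498.12 
4  | Carol | 1762.12
5  | Carol | 1694.98
6  | Grace | 139.81 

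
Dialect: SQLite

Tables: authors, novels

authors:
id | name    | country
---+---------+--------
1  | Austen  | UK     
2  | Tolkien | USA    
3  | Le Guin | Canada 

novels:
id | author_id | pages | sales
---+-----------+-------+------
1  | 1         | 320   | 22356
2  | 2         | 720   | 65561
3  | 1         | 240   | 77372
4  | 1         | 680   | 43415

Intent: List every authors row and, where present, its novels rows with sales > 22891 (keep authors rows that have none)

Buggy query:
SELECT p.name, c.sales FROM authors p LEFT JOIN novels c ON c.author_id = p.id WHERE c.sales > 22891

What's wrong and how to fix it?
Bug: Filtering c.sales in WHERE discards the NULL rows produced by LEFT JOIN, turning it into an inner join

Fix: Move the right-table condition into the ON clause so unmatched parents are kept

Corrected query:
SELECT p.name, c.sales FROM authors p LEFT JOIN novels c ON c.author_id = p.id AND c.sales > 22891

Result:
name    | sales
--------+------
Austen  | 43415
Austen  | 77372
Tolkien | 65561
Le Guin | NULL 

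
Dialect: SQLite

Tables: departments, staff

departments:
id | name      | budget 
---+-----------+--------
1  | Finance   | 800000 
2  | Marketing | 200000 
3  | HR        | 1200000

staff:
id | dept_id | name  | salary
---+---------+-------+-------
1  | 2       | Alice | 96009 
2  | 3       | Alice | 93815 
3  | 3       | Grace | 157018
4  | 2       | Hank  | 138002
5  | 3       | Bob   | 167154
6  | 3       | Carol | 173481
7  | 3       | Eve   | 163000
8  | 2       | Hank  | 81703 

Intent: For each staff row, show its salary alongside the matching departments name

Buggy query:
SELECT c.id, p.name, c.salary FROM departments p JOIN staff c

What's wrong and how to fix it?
Bug: JOIN with no ON clause produces a cartesian product; every staff row pairs with every departments row

Fix: Specify the join condition linking the foreign key to the parent id

Corrected query:
SELECT c.id, p.name, c.salary FROM departments p JOIN staff c ON c.dept_id = p.id

Result:
id | name      | salary
---+-----------+-------
1  | Marketing | 96009 
2  | HR        | 93815 
3  | HR        | 157018
4  | Marketing | 138002
5  | HR        | 167154
6  | HR        | 173481
7  | HR        | 163000
8  | Marketing | 81703 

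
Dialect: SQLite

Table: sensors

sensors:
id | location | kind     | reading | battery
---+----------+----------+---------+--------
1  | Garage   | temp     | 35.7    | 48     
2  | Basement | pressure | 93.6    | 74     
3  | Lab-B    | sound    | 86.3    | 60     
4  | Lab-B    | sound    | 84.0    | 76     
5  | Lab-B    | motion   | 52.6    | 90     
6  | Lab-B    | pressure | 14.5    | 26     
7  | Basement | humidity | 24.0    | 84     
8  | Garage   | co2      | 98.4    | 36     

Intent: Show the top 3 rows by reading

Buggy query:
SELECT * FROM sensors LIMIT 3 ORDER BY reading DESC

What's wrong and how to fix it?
Bug: LIMIT must come after ORDER BY

Fix: Swap the clauses: ORDER BY first, then LIMIT

Corrected query:
SELECT * FROM sensors ORDER BY reading DESC LIMIT 3

Result:
id | location | kind     | reading | battery
---+----------+----------+---------+--------
8  | Garage   | co2      | 98.4    | 36     
2  | Basement | pressure | 93.6    | 74     
3  | Lab-B    | sound    | 86.3    | 60     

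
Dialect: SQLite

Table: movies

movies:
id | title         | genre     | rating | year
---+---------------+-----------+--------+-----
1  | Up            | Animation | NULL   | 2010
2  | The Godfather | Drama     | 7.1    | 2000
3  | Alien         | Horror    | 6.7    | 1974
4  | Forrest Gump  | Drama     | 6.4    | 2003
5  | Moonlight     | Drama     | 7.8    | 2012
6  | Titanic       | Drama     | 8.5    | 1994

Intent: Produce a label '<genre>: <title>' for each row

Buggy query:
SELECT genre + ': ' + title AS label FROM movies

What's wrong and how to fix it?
Bug: '+' is numeric addition; on text columns SQLite converts them to 0 instead of concatenating

Fix: Use the || operator for string concatenation

Corrected query:
SELECT genre || ': ' || title AS label FROM movies

Result:
label               
--------------------
Animation: Up       
Drama: The Godfather
Horror: Alien       
Drama: Forrest Gump 
Drama: Moonlight    
Drama: Titanic      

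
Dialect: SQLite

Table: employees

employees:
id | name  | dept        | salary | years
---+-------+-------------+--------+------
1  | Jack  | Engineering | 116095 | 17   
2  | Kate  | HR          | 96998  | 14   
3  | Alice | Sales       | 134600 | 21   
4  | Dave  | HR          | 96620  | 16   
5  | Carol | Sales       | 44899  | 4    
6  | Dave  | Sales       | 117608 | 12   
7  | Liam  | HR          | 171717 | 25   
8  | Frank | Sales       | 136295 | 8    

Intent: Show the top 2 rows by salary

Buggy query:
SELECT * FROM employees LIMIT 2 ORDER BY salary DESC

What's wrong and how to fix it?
Bug: LIMIT must come after ORDER BY

Fix: Sort with ORDER BY, then apply LIMIT

Corrected query:
SELECT * FROM employees ORDER BY salary DESC LIMIT 2

Result:
id | name  | dept  | salary | years
---+-------+-------+--------+------
7  | Liam  | HR    | 171717 | 25   
8  | Frank | Sales | 136295 | 8    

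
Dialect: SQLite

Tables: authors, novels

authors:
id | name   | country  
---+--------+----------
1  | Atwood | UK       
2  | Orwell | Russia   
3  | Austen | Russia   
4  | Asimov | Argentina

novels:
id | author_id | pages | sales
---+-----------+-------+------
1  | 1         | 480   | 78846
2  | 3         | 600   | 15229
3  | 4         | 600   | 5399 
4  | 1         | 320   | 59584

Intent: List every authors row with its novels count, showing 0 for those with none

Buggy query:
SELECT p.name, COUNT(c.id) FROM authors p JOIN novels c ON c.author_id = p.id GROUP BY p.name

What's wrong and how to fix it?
Bug: An inner join excludes parents with zero children

Fix: Switch to LEFT JOIN to retain unmatched parent rows

Corrected query:
SELECT p.name, COUNT(c.id) FROM authors p LEFT JOIN novels c ON c.author_id = p.id GROUP BY p.name

Result:
name   | COUNT(c.id)
-------+------------
Asimov | 1          
Atwood | 2          
Austen | 1          
Orwell | 0          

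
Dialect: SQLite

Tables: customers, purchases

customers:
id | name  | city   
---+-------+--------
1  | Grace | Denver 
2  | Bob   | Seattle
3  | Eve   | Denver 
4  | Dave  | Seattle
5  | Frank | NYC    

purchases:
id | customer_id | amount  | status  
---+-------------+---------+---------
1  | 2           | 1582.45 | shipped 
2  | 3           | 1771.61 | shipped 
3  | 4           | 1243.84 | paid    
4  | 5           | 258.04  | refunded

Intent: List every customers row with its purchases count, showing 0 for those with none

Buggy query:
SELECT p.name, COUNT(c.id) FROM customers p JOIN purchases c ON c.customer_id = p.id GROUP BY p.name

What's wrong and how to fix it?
Bug: INNER JOIN drops customers rows that have no matching purchases rows

Fix: Switch to LEFT JOIN to retain unmatched parent rows

Corrected query:
SELECT p.name, COUNT(c.id) FROM customers p LEFT JOIN purchases c ON c.customer_id = p.id GROUP BY p.name

Result:
name  | COUNT(c.id)
------+------------
Bob   | 1          
Dave  | 1          
Eve   | 1          
Frank | 1          
Grace | 0          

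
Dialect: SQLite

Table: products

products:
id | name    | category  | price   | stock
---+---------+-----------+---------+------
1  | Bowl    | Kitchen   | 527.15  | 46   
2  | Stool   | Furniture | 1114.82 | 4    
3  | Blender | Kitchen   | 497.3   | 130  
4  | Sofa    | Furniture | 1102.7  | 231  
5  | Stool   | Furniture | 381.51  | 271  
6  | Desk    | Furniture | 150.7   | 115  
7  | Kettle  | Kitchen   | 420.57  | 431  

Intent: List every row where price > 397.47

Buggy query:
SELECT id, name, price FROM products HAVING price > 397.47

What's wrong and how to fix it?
Bug: This is a non-aggregate query (no GROUP BY, no aggregates), so in SQLite the HAVING clause is invalid here; a row-level condition belongs in WHERE

Fix: Use WHERE for row-level filtering

Corrected query:
SELECT id, name, price FROM products WHERE price > 397.47

Result:
id | name    | price  
---+---------+--------
1  | Bowl    | 527.15 
2  | Stool   | 1114.82
3  | Blender | 497.3  
4  | Sofa    | 1102.7 
7  | Kettle  | 420.57 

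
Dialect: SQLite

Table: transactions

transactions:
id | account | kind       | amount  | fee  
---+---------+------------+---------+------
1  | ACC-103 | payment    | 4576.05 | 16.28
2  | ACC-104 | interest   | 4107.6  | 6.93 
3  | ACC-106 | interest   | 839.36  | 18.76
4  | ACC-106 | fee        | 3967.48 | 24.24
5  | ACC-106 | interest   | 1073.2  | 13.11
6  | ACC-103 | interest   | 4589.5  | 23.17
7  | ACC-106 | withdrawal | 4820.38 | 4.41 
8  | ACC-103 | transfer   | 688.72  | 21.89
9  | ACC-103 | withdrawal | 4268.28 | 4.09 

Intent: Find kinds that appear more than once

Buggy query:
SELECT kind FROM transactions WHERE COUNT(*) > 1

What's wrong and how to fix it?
Bug: WHERE can't reference COUNT(*); aggregates are computed after WHERE

Fix: Group first, then use HAVING for the count condition

Corrected query:
SELECT kind FROM transactions GROUP BY kind HAVING COUNT(*) > 1

Result:
kind      
----------
interest  
withdrawal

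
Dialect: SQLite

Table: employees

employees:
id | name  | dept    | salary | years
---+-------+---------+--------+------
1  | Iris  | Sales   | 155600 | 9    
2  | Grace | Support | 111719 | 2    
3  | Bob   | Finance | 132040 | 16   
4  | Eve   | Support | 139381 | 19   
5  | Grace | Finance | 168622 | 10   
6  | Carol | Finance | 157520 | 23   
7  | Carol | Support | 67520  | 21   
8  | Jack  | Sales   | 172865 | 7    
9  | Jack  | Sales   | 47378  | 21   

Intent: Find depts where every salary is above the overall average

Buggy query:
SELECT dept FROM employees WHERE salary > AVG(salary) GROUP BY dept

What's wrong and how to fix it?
Bug: WHERE evaluates per row before aggregation, so AVG() is unavailable

Fix: Use a subquery for AVG and a HAVING MIN(...) filter so the condition holds for every row in the group

Corrected query:
SELECT dept FROM employees GROUP BY dept HAVING MIN(salary) > (SELECT AVG(salary) FROM employees)

Result:
dept   
-------
Finance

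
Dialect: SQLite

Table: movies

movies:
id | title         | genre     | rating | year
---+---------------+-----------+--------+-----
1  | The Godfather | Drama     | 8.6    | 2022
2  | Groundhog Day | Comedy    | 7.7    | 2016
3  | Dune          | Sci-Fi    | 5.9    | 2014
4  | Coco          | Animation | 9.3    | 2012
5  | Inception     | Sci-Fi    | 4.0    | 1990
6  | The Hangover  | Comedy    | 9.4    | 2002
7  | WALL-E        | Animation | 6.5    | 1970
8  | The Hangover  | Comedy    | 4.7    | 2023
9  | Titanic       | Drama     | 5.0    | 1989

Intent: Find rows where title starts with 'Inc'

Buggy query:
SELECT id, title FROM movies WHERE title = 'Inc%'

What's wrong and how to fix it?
Bug: '=' compares the literal string including the % character; pattern matching needs LIKE

Fix: Replace '=' with LIKE so 'Inc%' is treated as a pattern

Corrected query:
SELECT id, title FROM movies WHERE title LIKE 'Inc%'

Result:
id | title    
---+----------
5  | Inception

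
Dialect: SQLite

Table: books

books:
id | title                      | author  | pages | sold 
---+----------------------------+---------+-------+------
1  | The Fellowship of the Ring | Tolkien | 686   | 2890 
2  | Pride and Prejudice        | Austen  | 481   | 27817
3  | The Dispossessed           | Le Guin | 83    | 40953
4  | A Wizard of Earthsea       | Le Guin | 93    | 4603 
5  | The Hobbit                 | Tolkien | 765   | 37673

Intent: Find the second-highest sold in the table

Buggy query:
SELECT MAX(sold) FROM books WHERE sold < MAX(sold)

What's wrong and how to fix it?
Bug: MAX(sold) on the right of the comparison is an aggregate-in-WHERE error

Fix: Compute the overall MAX in a subquery, then take MAX of rows below it

Corrected query:
SELECT MAX(sold) FROM books WHERE sold < (SELECT MAX(sold) FROM books)

Result:
MAX(sold)
---------
37673    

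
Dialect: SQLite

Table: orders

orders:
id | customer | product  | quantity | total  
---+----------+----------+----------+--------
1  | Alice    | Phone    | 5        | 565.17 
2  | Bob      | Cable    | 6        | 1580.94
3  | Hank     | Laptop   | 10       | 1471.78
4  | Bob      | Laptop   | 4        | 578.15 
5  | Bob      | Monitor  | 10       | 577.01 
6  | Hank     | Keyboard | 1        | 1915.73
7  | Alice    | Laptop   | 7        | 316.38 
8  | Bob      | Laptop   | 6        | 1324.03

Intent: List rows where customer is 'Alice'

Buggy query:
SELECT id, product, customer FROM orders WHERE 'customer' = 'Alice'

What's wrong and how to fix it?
Bug: Single quotes denote string literals in SQL; the column name is being compared as a constant string

Fix: Reference the column as customer without single quotes

Corrected query:
SELECT id, product, customer FROM orders WHERE customer = 'Alice'

Result:
id | product | customer
---+---------+---------
1  | Phone   | Alice   
7  | Laptop  | Alice   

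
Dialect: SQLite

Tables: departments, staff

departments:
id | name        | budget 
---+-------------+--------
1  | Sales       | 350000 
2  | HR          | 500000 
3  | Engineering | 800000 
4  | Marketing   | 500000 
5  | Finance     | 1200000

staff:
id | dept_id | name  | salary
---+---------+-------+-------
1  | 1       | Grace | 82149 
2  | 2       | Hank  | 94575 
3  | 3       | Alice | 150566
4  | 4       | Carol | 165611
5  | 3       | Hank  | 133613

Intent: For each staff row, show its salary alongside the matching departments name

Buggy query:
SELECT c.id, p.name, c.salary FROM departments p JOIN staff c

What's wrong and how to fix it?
Bug: Missing join condition: each staff row is matched to all departments rows instead of just its own

Fix: Add ON c.dept_id = p.id to the JOIN

Corrected query:
SELECT c.id, p.name, c.salary FROM departments p JOIN staff c ON c.dept_id = p.id

Result:
id | name        | salary
---+-------------+-------
1  | Sales       | 82149 
2  | HR          | 94575 
3  | Engineering | 150566
4  | Marketing   | 165611
5  | Engineering | 133613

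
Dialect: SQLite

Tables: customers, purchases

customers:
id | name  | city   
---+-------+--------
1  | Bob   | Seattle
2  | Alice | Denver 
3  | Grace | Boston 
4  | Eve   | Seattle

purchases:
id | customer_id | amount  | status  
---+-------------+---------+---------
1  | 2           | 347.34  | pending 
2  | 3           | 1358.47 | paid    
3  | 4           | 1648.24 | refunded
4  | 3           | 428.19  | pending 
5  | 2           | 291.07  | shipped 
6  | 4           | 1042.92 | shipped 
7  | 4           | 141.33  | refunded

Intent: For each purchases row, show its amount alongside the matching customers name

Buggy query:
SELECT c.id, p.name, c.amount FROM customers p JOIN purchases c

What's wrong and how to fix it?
Bug: JOIN with no ON clause produces a cartesian product; every purchases row pairs with every customers row

Fix: Add ON c.customer_id = p.id to the JOIN

Corrected query:
SELECT c.id, p.name, c.amount FROM customers p JOIN purchases c ON c.customer_id = p.id

Result:
id | name  | amount 
---+-------+--------
1  | Alice | 347.34 
2  | Grace | 1358.47
3  | Eve   | 1648.24
4  | Grace | 428.19 
5  | Alice | 291.07 
6  | Eve   | 1042.92
7  | Eve   | 141.33 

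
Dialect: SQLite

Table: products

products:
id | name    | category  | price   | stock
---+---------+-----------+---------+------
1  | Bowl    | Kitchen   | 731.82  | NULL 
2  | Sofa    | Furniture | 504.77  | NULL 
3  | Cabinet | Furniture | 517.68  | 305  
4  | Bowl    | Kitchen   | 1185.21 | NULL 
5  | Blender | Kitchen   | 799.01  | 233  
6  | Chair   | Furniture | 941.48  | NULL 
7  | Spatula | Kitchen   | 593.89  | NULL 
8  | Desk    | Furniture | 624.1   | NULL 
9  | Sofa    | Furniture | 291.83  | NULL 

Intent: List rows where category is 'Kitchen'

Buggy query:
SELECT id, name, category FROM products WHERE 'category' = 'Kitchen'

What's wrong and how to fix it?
Bug: 'category' in single quotes is a string literal, not the column; the comparison is literal-vs-literal and never true

Fix: Reference the column as category without single quotes

Corrected query:
SELECT id, name, category FROM products WHERE category = 'Kitchen'

Result:
id | name    | category
---+---------+---------
1  | Bowl    | Kitchen 
4  | Bowl    | Kitchen 
5  | Blender | Kitchen 
7  | Spatula | Kitchen 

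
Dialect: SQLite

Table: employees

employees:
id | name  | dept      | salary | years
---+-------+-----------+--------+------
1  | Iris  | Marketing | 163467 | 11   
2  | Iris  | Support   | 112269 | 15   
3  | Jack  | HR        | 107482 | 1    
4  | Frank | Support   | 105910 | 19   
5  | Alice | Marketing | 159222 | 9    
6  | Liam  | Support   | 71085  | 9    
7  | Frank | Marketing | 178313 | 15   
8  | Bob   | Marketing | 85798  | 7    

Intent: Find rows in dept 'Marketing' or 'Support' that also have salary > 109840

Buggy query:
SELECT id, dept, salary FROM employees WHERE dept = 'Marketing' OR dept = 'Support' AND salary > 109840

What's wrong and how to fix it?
Bug: AND binds tighter than OR, so this parses as dept = 'Marketing' OR (dept = 'Support' AND salary > 109840)

Fix: Group the OR with parentheses (or use IN), then AND the threshold

Corrected query:
SELECT id, dept, salary FROM employees WHERE (dept = 'Marketing' OR dept = 'Support') AND salary > 109840

Result:
id | dept      | salary
---+-----------+-------
1  | Marketing | 163467
2  | Support   | 112269
5  | Marketing | 159222
7  | Marketing | 178313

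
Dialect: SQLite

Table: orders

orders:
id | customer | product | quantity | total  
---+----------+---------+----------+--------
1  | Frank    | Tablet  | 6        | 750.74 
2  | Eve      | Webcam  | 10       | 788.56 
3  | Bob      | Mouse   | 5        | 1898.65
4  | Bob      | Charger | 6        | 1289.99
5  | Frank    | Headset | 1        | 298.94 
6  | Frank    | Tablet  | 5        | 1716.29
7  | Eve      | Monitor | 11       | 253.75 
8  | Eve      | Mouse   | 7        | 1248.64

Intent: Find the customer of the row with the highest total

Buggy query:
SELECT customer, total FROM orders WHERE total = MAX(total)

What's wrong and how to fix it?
Bug: WHERE is evaluated per row; an aggregate over the whole table isn't defined there

Fix: Use a subquery: WHERE total = (SELECT MAX(total) FROM orders)

Corrected query:
SELECT customer, total FROM orders WHERE total = (SELECT MAX(total) FROM orders)

Result:
customer | total  
---------+--------
Bob      | 1898.65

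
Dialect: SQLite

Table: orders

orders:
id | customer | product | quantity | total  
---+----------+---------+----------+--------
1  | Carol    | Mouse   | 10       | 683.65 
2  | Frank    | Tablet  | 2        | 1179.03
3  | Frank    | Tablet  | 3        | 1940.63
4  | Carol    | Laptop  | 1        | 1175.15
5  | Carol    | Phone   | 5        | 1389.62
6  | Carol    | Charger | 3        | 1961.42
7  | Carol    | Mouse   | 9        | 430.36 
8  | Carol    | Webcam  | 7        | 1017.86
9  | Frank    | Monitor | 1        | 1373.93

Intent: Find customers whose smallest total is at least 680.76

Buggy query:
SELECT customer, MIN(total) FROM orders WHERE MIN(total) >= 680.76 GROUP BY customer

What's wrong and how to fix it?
Bug: Aggregates like MIN are computed per group after WHERE runs

Fix: Replace WHERE with HAVING after the GROUP BY

Corrected query:
SELECT customer, MIN(total) FROM orders GROUP BY customer HAVING MIN(total) >= 680.76

Result:
customer | MIN(total)
---------+-----------
Frank    | 1179.03   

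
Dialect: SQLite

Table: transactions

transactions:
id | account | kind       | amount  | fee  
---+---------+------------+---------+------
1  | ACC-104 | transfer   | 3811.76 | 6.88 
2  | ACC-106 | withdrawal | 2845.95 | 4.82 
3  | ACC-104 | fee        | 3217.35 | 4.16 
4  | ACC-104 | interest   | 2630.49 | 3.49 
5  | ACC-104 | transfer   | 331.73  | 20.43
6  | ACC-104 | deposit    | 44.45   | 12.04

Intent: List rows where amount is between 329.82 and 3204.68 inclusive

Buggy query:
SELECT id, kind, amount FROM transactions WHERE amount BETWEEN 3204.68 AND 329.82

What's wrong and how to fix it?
Bug: BETWEEN expects the lower bound first; with 3204.68 AND 329.82 the range is empty

Fix: Swap the bounds so the smaller value comes first

Corrected query:
SELECT id, kind, amount FROM transactions WHERE amount BETWEEN 329.82 AND 3204.68

Result:
id | kind       | amount 
---+------------+--------
2  | withdrawal | 2845.95
4  | interest   | 2630.49
5  | transfer   | 331.73 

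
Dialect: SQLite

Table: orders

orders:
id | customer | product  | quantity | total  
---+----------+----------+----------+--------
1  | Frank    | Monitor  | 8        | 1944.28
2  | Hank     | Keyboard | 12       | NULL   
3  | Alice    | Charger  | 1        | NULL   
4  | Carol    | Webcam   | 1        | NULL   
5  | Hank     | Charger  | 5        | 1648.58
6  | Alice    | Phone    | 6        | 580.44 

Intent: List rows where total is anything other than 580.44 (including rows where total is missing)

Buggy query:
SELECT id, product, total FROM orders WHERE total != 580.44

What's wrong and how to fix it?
Bug: 'total != 580.44' is unknown when total is NULL, so NULL rows are silently excluded

Fix: Handle NULL separately with IS NULL alongside the inequality

Corrected query:
SELECT id, product, total FROM orders WHERE total != 580.44 OR total IS NULL

Result:
id | product  | total  
---+----------+--------
1  | Monitor  | 1944.28
2  | Keyboard | NULL   
3  | Charger  | NULL   
4  | Webcam   | NULL   
5  | Charger  | 1648.58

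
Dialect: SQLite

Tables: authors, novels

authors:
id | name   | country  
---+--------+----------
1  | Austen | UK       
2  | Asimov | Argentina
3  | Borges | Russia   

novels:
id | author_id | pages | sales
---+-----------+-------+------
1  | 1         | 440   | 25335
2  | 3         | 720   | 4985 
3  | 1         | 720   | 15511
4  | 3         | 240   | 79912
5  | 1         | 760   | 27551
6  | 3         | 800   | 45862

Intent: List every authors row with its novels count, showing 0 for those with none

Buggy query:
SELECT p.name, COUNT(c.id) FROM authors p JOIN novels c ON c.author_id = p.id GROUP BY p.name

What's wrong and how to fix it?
Bug: An inner join excludes parents with zero children

Fix: Switch to LEFT JOIN to retain unmatched parent rows

Corrected query:
SELECT p.name, COUNT(c.id) FROM authors p LEFT JOIN novels c ON c.author_id = p.id GROUP BY p.name

Result:
name   | COUNT(c.id)
-------+------------
Asimov | 0          
Austen | 3          
Borges | 3          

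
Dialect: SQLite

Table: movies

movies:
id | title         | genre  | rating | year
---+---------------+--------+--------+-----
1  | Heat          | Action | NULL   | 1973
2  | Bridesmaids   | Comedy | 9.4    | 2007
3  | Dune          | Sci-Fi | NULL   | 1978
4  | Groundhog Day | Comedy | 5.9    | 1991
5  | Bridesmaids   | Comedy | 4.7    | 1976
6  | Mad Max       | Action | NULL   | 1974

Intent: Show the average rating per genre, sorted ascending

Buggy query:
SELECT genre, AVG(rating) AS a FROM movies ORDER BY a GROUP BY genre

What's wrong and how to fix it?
Bug: GROUP BY must precede ORDER BY

Fix: Move ORDER BY to the end, after GROUP BY

Corrected query:
SELECT genre, AVG(rating) AS a FROM movies GROUP BY genre ORDER BY a

Result:
genre  | a       
-------+---------
Action | NULL    
Sci-Fi | NULL    
Comedy | 6.666667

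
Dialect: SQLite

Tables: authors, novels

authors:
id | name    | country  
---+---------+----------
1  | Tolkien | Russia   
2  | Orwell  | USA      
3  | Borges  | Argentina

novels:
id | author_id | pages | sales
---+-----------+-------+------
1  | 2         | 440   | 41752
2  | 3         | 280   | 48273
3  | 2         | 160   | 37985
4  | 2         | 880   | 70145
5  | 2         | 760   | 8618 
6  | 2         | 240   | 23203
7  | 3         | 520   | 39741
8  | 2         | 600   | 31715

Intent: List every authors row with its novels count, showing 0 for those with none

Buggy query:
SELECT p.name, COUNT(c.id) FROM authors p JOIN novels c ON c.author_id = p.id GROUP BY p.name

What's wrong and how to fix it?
Bug: An inner join excludes parents with zero children

Fix: Switch to LEFT JOIN to retain unmatched parent rows

Corrected query:
SELECT p.name, COUNT(c.id) FROM authors p LEFT JOIN novels c ON c.author_id = p.id GROUP BY p.name

Result:
name    | COUNT(c.id)
--------+------------
Borges  | 2          
Orwell  | 6          
Tolkien | 0          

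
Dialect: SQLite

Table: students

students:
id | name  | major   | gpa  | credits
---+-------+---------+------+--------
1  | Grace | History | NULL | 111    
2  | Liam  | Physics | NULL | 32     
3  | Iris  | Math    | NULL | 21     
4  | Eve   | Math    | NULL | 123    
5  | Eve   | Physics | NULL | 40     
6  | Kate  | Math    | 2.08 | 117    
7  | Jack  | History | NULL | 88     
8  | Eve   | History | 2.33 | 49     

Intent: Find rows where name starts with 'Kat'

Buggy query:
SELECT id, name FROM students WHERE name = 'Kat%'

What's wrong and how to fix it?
Bug: Wildcards only work with LIKE; '=' treats '%' as a literal character

Fix: Replace '=' with LIKE so 'Kat%' is treated as a pattern

Corrected query:
SELECT id, name FROM students WHERE name LIKE 'Kat%'

Result:
id | name
---+-----
6  | Kate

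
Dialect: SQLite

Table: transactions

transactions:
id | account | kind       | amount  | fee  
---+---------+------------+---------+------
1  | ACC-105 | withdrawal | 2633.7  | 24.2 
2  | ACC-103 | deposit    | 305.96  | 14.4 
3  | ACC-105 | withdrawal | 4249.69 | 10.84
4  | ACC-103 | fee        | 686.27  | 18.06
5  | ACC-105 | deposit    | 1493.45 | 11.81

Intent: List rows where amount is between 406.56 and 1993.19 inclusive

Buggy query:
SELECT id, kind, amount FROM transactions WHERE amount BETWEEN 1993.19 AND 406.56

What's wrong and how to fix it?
Bug: BETWEEN expects the lower bound first; with 1993.19 AND 406.56 the range is empty

Fix: Swap the bounds so the smaller value comes first

Corrected query:
SELECT id, kind, amount FROM transactions WHERE amount BETWEEN 406.56 AND 1993.19

Result:
id | kind    | amount 
---+---------+--------
4  | fee     | 686.27 
5  | deposit | 1493.45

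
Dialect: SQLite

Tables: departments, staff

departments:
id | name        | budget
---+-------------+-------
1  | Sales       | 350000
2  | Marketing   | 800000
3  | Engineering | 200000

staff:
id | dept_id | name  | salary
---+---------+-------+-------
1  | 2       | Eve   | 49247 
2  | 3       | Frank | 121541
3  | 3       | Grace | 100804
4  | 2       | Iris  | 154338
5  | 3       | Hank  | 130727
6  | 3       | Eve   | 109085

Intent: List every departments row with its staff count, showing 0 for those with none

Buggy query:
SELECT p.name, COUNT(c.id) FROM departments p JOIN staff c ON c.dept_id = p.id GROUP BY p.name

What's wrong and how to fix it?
Bug: INNER JOIN drops departments rows that have no matching staff rows

Fix: Use LEFT JOIN so parents without children still appear (COUNT(c.id) gives 0)

Corrected query:
SELECT p.name, COUNT(c.id) FROM departments p LEFT JOIN staff c ON c.dept_id = p.id GROUP BY p.name

Result:
name        | COUNT(c.id)
------------+------------
Engineering | 4          
Marketing   | 2          
Sales       | 0          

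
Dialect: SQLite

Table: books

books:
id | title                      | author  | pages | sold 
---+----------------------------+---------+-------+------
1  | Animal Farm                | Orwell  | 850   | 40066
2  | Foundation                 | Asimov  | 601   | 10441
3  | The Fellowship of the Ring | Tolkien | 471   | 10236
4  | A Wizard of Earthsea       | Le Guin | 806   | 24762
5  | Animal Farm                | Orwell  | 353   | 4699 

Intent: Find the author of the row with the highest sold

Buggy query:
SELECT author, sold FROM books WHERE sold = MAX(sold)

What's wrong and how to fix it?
Bug: WHERE is evaluated per row; an aggregate over the whole table isn't defined there

Fix: Wrap MAX in a scalar subquery so WHERE compares against a single value

Corrected query:
SELECT author, sold FROM books WHERE sold = (SELECT MAX(sold) FROM books)

Result:
author | sold 
-------+------
Orwell | 40066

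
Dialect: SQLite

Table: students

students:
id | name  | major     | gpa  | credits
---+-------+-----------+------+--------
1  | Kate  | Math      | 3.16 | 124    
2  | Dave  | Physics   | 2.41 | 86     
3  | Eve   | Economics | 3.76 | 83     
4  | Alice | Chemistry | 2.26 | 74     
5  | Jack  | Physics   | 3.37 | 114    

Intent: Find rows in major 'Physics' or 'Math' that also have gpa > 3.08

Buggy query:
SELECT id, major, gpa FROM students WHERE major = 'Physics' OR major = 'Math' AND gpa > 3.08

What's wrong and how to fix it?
Bug: Without parentheses, AND is evaluated before OR, so the gpa filter only applies to the 'Math' branch

Fix: Add parentheses around the OR so the AND applies to both alternatives

Corrected query:
SELECT id, major, gpa FROM students WHERE (major = 'Physics' OR major = 'Math') AND gpa > 3.08

Result:
id | major   | gpa 
---+---------+-----
1  | Math    | 3.16
5  | Physics | 3.37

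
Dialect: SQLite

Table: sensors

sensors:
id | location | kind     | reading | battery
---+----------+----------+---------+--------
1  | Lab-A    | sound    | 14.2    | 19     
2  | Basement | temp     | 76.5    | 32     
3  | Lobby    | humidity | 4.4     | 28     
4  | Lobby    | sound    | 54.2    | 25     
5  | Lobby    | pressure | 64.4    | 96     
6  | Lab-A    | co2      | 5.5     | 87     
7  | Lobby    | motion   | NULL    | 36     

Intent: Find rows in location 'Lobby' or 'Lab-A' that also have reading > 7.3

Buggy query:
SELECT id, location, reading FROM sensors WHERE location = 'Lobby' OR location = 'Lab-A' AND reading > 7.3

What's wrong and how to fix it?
Bug: Without parentheses, AND is evaluated before OR, so the reading filter only applies to the 'Lab-A' branch

Fix: Add parentheses around the OR so the AND applies to both alternatives

Corrected query:
SELECT id, location, reading FROM sensors WHERE (location = 'Lobby' OR location = 'Lab-A') AND reading > 7.3

Result:
id | location | reading
---+----------+--------
1  | Lab-A    | 14.2   
4  | Lobby    | 54.2   
5  | Lobby    | 64.4   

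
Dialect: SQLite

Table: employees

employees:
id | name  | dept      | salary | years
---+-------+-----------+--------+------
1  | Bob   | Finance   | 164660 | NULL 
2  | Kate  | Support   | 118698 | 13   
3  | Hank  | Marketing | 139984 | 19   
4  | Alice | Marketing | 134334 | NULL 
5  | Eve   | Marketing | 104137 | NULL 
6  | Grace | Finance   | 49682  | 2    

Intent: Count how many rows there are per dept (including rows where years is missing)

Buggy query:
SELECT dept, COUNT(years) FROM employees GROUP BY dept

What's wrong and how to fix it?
Bug: COUNT(years) skips NULLs, so groups with missing years are undercounted

Fix: Replace COUNT(years) with COUNT(*)

Corrected query:
SELECT dept, COUNT(*) FROM employees GROUP BY dept

Result:
dept      | COUNT(*)
----------+---------
Finance   | 2       
Marketing | 3       
Support   | 1       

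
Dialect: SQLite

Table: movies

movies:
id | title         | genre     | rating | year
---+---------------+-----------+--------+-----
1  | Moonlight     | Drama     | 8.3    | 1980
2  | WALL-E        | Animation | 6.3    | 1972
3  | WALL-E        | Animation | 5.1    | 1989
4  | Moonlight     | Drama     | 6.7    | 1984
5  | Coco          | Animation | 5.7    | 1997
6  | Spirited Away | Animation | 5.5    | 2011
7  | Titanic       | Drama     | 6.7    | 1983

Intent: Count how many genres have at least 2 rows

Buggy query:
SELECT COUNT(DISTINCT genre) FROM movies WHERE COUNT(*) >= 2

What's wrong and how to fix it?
Bug: WHERE filters individual rows, not groups, so a group-level COUNT is invalid there

Fix: Group first with HAVING COUNT(*) >= 2, then COUNT the resulting groups

Corrected query:
SELECT COUNT(*) FROM (SELECT genre FROM movies GROUP BY genre HAVING COUNT(*) >= 2)

Result:
COUNT(*)
--------
2       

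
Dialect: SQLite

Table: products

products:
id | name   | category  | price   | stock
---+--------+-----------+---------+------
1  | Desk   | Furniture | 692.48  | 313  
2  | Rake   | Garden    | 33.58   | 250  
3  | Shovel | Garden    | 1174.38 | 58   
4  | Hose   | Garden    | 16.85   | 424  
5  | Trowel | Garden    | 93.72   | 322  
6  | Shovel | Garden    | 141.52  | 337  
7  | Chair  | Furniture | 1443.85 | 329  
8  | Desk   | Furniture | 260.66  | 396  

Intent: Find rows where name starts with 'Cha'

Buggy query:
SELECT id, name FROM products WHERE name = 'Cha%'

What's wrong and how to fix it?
Bug: Wildcards only work with LIKE; '=' treats '%' as a literal character

Fix: Replace '=' with LIKE so 'Cha%' is treated as a pattern

Corrected query:
SELECT id, name FROM products WHERE name LIKE 'Cha%'

Result:
id | name 
---+------
7  | Chair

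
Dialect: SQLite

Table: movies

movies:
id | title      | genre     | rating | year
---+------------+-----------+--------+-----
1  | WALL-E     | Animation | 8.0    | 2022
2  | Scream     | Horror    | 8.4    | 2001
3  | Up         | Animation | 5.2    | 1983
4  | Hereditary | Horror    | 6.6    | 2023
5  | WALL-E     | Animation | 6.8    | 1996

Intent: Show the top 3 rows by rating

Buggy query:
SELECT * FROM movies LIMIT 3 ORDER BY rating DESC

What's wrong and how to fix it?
Bug: ORDER BY cannot follow LIMIT; LIMIT is the final clause

Fix: Sort with ORDER BY, then apply LIMIT

Corrected query:
SELECT * FROM movies ORDER BY rating DESC LIMIT 3

Result:
id | title  | genre     | rating | year
---+--------+-----------+--------+-----
2  | Scream | Horror    | 8.4    | 2001
1  | WALL-E | Animation | 8      | 2022
5  | WALL-E | Animation | 6.8    | 1996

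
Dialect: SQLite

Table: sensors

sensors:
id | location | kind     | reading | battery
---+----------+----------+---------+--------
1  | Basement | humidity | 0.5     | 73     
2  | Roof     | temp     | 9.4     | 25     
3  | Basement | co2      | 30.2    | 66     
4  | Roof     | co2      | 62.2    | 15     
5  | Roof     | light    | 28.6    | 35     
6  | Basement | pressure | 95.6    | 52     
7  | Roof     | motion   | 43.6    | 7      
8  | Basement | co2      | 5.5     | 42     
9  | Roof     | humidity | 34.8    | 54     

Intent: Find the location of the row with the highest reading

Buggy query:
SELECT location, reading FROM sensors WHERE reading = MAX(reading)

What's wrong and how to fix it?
Bug: MAX(reading) is an aggregate and cannot be used directly in WHERE

Fix: Wrap MAX in a scalar subquery so WHERE compares against a single value

Corrected query:
SELECT location, reading FROM sensors WHERE reading = (SELECT MAX(reading) FROM sensors)

Result:
location | reading
---------+--------
Basement | 95.6   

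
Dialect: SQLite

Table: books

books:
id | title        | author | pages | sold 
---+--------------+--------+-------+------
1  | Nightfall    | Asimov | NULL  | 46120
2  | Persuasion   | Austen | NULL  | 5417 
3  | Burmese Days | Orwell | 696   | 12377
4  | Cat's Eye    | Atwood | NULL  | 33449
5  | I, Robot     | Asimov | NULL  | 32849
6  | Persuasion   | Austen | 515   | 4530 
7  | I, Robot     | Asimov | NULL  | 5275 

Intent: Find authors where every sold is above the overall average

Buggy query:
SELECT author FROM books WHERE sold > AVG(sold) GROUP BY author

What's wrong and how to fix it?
Bug: WHERE evaluates per row before aggregation, so AVG() is unavailable

Fix: Use a subquery for AVG and a HAVING MIN(...) filter so the condition holds for every row in the group

Corrected query:
SELECT author FROM books GROUP BY author HAVING MIN(sold) > (SELECT AVG(sold) FROM books)

Result:
author
------
Atwood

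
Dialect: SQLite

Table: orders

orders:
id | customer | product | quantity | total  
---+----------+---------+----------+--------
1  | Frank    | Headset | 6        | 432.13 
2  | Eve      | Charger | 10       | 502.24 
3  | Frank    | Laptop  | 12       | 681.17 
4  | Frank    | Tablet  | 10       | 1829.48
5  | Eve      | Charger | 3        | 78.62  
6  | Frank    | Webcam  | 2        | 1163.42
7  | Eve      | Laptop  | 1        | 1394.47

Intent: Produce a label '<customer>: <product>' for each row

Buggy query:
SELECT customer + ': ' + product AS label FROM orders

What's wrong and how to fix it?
Bug: SQLite uses || for string concatenation; + coerces text to numbers (yielding 0)

Fix: Replace + with || to concatenate text

Corrected query:
SELECT customer || ': ' || product AS label FROM orders

Result:
label         
--------------
Frank: Headset
Eve: Charger  
Frank: Laptop 
Frank: Tablet 
Eve: Charger  
Frank: Webcam 
Eve: Laptop   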